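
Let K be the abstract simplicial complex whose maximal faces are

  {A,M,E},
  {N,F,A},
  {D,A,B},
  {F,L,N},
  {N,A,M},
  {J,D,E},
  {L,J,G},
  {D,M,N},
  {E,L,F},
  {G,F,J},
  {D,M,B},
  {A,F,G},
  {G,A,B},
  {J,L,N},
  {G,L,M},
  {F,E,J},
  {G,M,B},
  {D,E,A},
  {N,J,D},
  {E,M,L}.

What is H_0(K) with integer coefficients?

H_0 ≅ Z.

Order the vertices as A < B < D < E < F < G < J < L < M < N. Listing each simplex with vertices in this order, K has dimension 2 with simplices:

  0-simplices (10): A, B, D, E, F, G, J, L, M, N
  1-simplices (30): AB, AD, AE, AF, AG, AM, AN, BD, BG, BM, DE, DJ, DM, DN, EF, EJ, EL, EM, FG, FJ, FL, FN, GJ, GL, GM, JL, JN, LM, LN, MN
  2-simplices (20): ABD, ABG, ADE, AEM, AFG, AFN, AMN, BDM, BGM, DEJ, DJN, DMN, EFJ, EFL, ELM, FGJ, FLN, GJL, GLM, JLN

giving chain groups C_0 ≅ Z^10, C_1 ≅ Z^30, C_2 ≅ Z^20.

∂_1: C_1 → C_0 maps an edge to its endpoints' difference, ∂[p,q] = q − p.
This gives a 10×30 integer matrix of rank 9; reducing to Smith normal form yields diagonal entries (1,1,1,1,1,1,1,1,1).

The boundary map ∂_2: C_2 → C_1 maps a triangle to the signed sum of its edges. For instance
  ∂ELM = LM − EM + EL,
  ∂AEM = EM − AM + AE.
As a 30×20 matrix over Z this has rank 20, with invariant factors (1,1,1,1,1,1,1,1,1,1,1,1,1,1,1,1,1,1,1,2).

Now H_k = ker ∂_k / im ∂_{k+1}, so:

  H_0: rank C_0 − rank ∂_1 = 10 − 9 = 1, and the invariant factors of ∂_1 are all 1, so H_0 = Z.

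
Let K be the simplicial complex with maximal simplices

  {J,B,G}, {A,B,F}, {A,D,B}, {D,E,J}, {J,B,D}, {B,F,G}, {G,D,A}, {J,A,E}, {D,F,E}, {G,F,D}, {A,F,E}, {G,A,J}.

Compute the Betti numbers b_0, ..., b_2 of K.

We work with the vertex ordering A < B < D < E < F < G < J. The simplices of K, each written with vertices in increasing order, are:

  0-simplices (7): A, B, D, E, F, G, J
  1-simplices (18): AB, AD, AE, AF, AG, AJ, BD, BF, BG, BJ, DE, DF, DG, DJ, EF, EJ, FG, GJ
  2-simplices (12): ABD, ABF, ADG, AEF, AEJ, AGJ, BDJ, BFG, BGJ, DEF, DEJ, DFG

so the chain groups are C_0 ≅ Z^7, C_1 ≅ Z^18, C_2 ≅ Z^12.

∂_1: C_1 → C_0 is given by ∂[p,q] = [q] − [p].
This gives a 7×18 integer matrix of rank 6; reducing to Smith normal form yields diagonal entries (1,1,1,1,1,1).

Boundary ∂_2: C_2 → C_1 sends each 2-simplex [p,q,r] to [q,r] − [p,r] + [p,q]. For instance
  ∂AGJ = GJ − AJ + AG,
  ∂ABD = BD − AD + AB.
The resulting 18×12 matrix has rank 12, and its Smith normal form has invariant factors (1,1,1,1,1,1,1,1,1,1,1,2).

Computing H_k = (kernel of ∂_k) / (image of ∂_{k+1}):

  H_0: rank C_0 − rank ∂_1 = 7 − 6 = 1, and the invariant factors of ∂_1 are all 1, so H_0 ≅ Z.
  H_1: rank ker ∂_1 − rank ∂_2 = (18 − 6) − 12 = 0, and ∂_2 has invariant factor 2 > 1, so H_1 ≅ Z/2Z.
  H_2: rank ker ∂_2 − rank ∂_3 = (12 − 12) − 0 = 0, and there is no ∂_3, so H_2 ≅ 0.

As a check, the Euler characteristic is 7 − 18 + 12 = 1, which agrees with 1 − 0 + 0 = 1.

Hence the Betti numbers are b_0 = 1, b_1 = 0, b_2 = 0.

b_0 = 1, b_1 = 0, b_2 = 0.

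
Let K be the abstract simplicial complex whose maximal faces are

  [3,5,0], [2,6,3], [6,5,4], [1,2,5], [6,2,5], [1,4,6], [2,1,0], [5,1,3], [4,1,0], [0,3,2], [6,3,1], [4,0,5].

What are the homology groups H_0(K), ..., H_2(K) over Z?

H_0 ≅ Z,  H_1 ≅ Z/2,  H_2 = 0.

Take the total order 0 < 1 < 2 < 3 < 4 < 5 < 6 on the vertex set. Then K (dimension 2) consists of the simplices:

  0-simplices (7): [0], [1], [2], [3], [4], [5], [6]
  1-simplices (18): [0,1], [0,2], [0,3], [0,4], [0,5], [1,2], [1,3], [1,4], [1,5], [1,6], [2,3], [2,5], [2,6], [3,5], [3,6], [4,5], [4,6], [5,6]
  2-simplices (12): [0,1,2], [0,1,4], [0,2,3], [0,3,5], [0,4,5], [1,2,5], [1,3,5], [1,3,6], [1,4,6], [2,3,6], [2,5,6], [4,5,6]

giving chain groups C_0 ≅ Z^7, C_1 ≅ Z^18, C_2 ≅ Z^12.

The boundary map ∂_1: C_1 → C_0 maps an edge to its endpoints' difference, ∂[p,q] = q − p.
This gives a 7×18 integer matrix of rank 6; reducing to Smith normal form yields diagonal entries (1,1,1,1,1,1).

The boundary map ∂_2: C_2 → C_1 maps a triangle to the signed sum of its edges. For instance
  ∂[2,5,6] = [5,6] − [2,6] + [2,5],
  ∂[0,3,5] = [3,5] − [0,5] + [0,3].
As a 18×12 matrix over Z this has rank 12, with invariant factors (1,1,1,1,1,1,1,1,1,1,1,2).

Reading off H_k = ker ∂_k / im ∂_{k+1}:

  H_0: rank C_0 − rank ∂_1 = 7 − 6 = 1, and the invariant factors of ∂_1 are all 1, so H_0 ≅ Z.
  H_1: rank ker ∂_1 − rank ∂_2 = (18 − 6) − 12 = 0, and ∂_2 has invariant factor 2 > 1, so H_1 ≅ Z/2.
  H_2: rank ker ∂_2 − rank ∂_3 = (12 − 12) − 0 = 0, and there is no ∂_3, so H_2 ≅ 0.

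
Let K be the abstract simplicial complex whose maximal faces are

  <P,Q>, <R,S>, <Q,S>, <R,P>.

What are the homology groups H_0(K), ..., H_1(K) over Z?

Order the vertices as P < Q < R < S. Listing each simplex with vertices in this order, K has dimension 1 with simplices:

  0-simplices (4): P, Q, R, S
  1-simplices (4): PQ, PR, QS, RS

Hence C_0 ≅ Z^4, C_1 ≅ Z^4.

∂_1: C_1 → C_0 is given by ∂[p,q] = [q] − [p].
As a 4×4 matrix over Z this has rank 3, with invariant factors (1,1,1).

Reading off H_k = ker ∂_k / im ∂_{k+1}:

  H_0: rank C_0 − rank ∂_1 = 4 − 3 = 1, and the invariant factors of ∂_1 are all 1, so H_0 = Z.
  H_1: rank ker ∂_1 − rank ∂_2 = (4 − 3) − 0 = 1, and there is no ∂_2, so H_1 = Z.

As a check, the Euler characteristic is 4 − 4 = 0, which agrees with 1 − 1 = 0.

H_0 = Z,  H_1 = Z.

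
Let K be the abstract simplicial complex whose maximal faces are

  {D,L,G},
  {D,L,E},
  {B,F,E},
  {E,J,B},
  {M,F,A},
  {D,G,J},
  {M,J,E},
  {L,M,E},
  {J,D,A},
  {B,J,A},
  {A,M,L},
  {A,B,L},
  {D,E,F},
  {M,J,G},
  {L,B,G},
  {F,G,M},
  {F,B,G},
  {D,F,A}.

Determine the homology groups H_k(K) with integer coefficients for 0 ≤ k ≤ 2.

Order the vertices as A < B < D < E < F < G < J < L < M. Listing each simplex with vertices in this order, K has dimension 2 with simplices:

  0-simplices (9): A, B, D, E, F, G, J, L, M
  1-simplices (27): AB, AD, AF, AJ, AL, AM, BE, BF, BG, BJ, BL, DE, DF, DG, DJ, DL, EF, EJ, EL, EM, FG, FM, GJ, GL, GM, JM, LM
  2-simplices (18): ABJ, ABL, ADF, ADJ, AFM, ALM, BEF, BEJ, BFG, BGL, DEF, DEL, DGJ, DGL, EJM, ELM, FGM, GJM

Hence C_0 ≅ Z^9, C_1 ≅ Z^27, C_2 ≅ Z^18.

The boundary map ∂_1: C_1 → C_0 maps an edge to its endpoints' difference, ∂[p,q] = q − p. For instance
  ∂FG = G − F.
The 9×27 boundary matrix has rank 8 and Smith normal form diag(1,1,1,1,1,1,1,1).

Boundary ∂_2: C_2 → C_1 sends each 2-simplex [p,q,r] to [q,r] − [p,r] + [p,q]. For instance
  ∂EJM = JM − EM + EJ,
  ∂FGM = GM − FM + FG.
This gives a 27×18 integer matrix of rank 17; reducing to Smith normal form yields diagonal entries (1,1,1,1,1,1,1,1,1,1,1,1,1,1,1,1,1).

Now H_k = ker ∂_k / im ∂_{k+1}, so:

  H_0: rank C_0 − rank ∂_1 = 9 − 8 = 1, and the invariant factors of ∂_1 are all 1, so H_0 = Z.
  H_1: rank ker ∂_1 − rank ∂_2 = (27 − 8) − 17 = 2, and the invariant factors of ∂_2 are all 1, so H_1 = Z^2.
  H_2: rank ker ∂_2 − rank ∂_3 = (18 − 17) − 0 = 1, and there is no ∂_3, so H_2 = Z.

As a check, the Euler characteristic is 9 − 27 + 18 = 0, which agrees with 1 − 2 + 1 = 0.

H_0 ≅ Z,  H_1 ≅ Z^2,  H_2 ≅ Z.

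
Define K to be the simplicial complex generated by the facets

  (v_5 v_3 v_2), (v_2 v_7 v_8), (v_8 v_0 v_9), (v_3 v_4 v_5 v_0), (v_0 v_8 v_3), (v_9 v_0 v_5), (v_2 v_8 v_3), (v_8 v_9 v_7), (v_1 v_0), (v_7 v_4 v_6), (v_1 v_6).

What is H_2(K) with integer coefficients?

H_2 = 0.

Fix the vertex order v_0 < v_1 < v_2 < v_3 < v_4 < v_5 < v_6 < v_7 < v_8 < v_9 and write every simplex with vertices in increasing order. Then dim K = 3 and the simplices of K are:

  0-simplices (10): [v_0], [v_1], [v_2], [v_3], [v_4], [v_5], [v_6], [v_7], [v_8], [v_9]
  1-simplices (22): (22 of them)
  2-simplices (12): (12 of them)
  3-simplices (1): [v_0,v_3,v_4,v_5]

so the chain groups are C_0 ≅ Z^10, C_1 ≅ Z^22, C_2 ≅ Z^12, C_3 ≅ Z^1.

∂_1: C_1 → C_0 is given by ∂[p,q] = [q] − [p]. For instance
  ∂[v_7,v_9] = [v_9] − [v_7].
This gives a 10×22 integer matrix of rank 9; reducing to Smith normal form yields diagonal entries (1,1,1,1,1,1,1,1,1).

Boundary ∂_2: C_2 → C_1 acts by ∂[p,q,r] = [q,r] − [p,r] + [p,q]. For instance
  ∂[v_4,v_6,v_7] = [v_6,v_7] − [v_4,v_7] + [v_4,v_6],
  ∂[v_0,v_8,v_9] = [v_8,v_9] − [v_0,v_9] + [v_0,v_8].
The 22×12 boundary matrix has rank 11 and Smith normal form diag(1,1,1,1,1,1,1,1,1,1,1).

The boundary map ∂_3: C_3 → C_2 sends each 3-simplex σ to the alternating sum Σ_i (−1)^i (σ with its i-th vertex removed). For instance
  ∂[v_0,v_3,v_4,v_5] = [v_3,v_4,v_5] − [v_0,v_4,v_5] + [v_0,v_3,v_5] − [v_0,v_3,v_4].
The 12×1 boundary matrix has rank 1 and Smith normal form diag(1).

From H_k ≅ ker(∂_k) / im(∂_{k+1}) we obtain:

  H_2: rank ker ∂_2 − rank ∂_3 = (12 − 11) − 1 = 0, and the invariant factors of ∂_3 are all 1, so H_2 ≅ 0.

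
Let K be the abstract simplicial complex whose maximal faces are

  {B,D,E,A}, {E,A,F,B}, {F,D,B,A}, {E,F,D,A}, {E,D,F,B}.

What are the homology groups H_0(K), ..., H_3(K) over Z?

Order the vertices as A < B < D < E < F. Listing each simplex with vertices in this order, K has dimension 3 with simplices:

  0-simplices (5): A, B, D, E, F
  1-simplices (10): AB, AD, AE, AF, BD, BE, BF, DE, DF, EF
  2-simplices (10): ABD, ABE, ABF, ADE, ADF, AEF, BDE, BDF, BEF, DEF
  3-simplices (5): ABDE, ABDF, ABEF, ADEF, BDEF

giving chain groups C_0 ≅ Z^5, C_1 ≅ Z^10, C_2 ≅ Z^10, C_3 ≅ Z^5.

∂_1: C_1 → C_0 is given by ∂[p,q] = [q] − [p]. For instance
  ∂AF = F − A.
This gives a 5×10 integer matrix of rank 4; reducing to Smith normal form yields diagonal entries (1,1,1,1).

The boundary map ∂_2: C_2 → C_1 maps a triangle to the signed sum of its edges. For instance
  ∂BEF = EF − BF + BE,
  ∂ABE = BE − AE + AB.
The resulting 10×10 matrix has rank 6, and its Smith normal form has invariant factors (1,1,1,1,1,1).

The boundary map ∂_3: C_3 → C_2 sends each 3-simplex σ to the alternating sum Σ_i (−1)^i (σ with its i-th vertex removed). For instance
  ∂BDEF = DEF − BEF + BDF − BDE,
  ∂ABDE = BDE − ADE + ABE − ABD.
The 10×5 boundary matrix has rank 4 and Smith normal form diag(1,1,1,1).

Now H_k = ker ∂_k / im ∂_{k+1}, so:

  H_0: rank C_0 − rank ∂_1 = 5 − 4 = 1, and the invariant factors of ∂_1 are all 1, so H_0 ≅ Z.
  H_1: rank ker ∂_1 − rank ∂_2 = (10 − 4) − 6 = 0, and the invariant factors of ∂_2 are all 1, so H_1 ≅ 0.
  H_2: rank ker ∂_2 − rank ∂_3 = (10 − 6) − 4 = 0, and the invariant factors of ∂_3 are all 1, so H_2 ≅ 0.
  H_3: rank ker ∂_3 − rank ∂_4 = (5 − 4) − 0 = 1, and there is no ∂_4, so H_3 ≅ Z.

As a check, the Euler characteristic is 5 − 10 + 10 − 5 = 0, which agrees with 1 − 0 + 0 − 1 = 0.

H_0 = Z,  H_1 = 0,  H_2 = 0,  H_3 = Z.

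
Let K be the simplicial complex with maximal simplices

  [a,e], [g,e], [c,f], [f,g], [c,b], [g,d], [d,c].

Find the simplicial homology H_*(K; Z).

H_0 ≅ Z,  H_1 ≅ Z.

Fix the vertex order a < b < c < d < e < f < g and write every simplex with vertices in increasing order. Then dim K = 1 and the simplices of K are:

  0-simplices (7): a, b, c, d, e, f, g
  1-simplices (7): ae, bc, cd, cf, dg, eg, fg

Hence C_0 ≅ Z^7, C_1 ≅ Z^7.

Boundary ∂_1: C_1 → C_0 is given by ∂[p,q] = [q] − [p]. For instance
  ∂ae = e − a.
The 7×7 boundary matrix has rank 6 and Smith normal form diag(1,1,1,1,1,1).

From H_k ≅ ker(∂_k) / im(∂_{k+1}) we obtain:

  H_0: rank C_0 − rank ∂_1 = 7 − 6 = 1, and the invariant factors of ∂_1 are all 1, so H_0 = Z.
  H_1: rank ker ∂_1 − rank ∂_2 = (7 − 6) − 0 = 1, and there is no ∂_2, so H_1 = Z.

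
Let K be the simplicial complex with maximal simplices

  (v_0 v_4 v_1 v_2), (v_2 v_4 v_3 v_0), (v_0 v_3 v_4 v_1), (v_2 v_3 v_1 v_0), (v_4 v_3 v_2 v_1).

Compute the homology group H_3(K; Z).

H_3 ≅ Z.

We work with the vertex ordering v_0 < v_1 < v_2 < v_3 < v_4. The simplices of K, each written with vertices in increasing order, are:

  0-simplices (5): [v_0], [v_1], [v_2], [v_3], [v_4]
  1-simplices (10): [v_0,v_1], [v_0,v_2], [v_0,v_3], [v_0,v_4], [v_1,v_2], [v_1,v_3], [v_1,v_4], [v_2,v_3], [v_2,v_4], [v_3,v_4]
  2-simplices (10): [v_0,v_1,v_2], [v_0,v_1,v_3], [v_0,v_1,v_4], [v_0,v_2,v_3], [v_0,v_2,v_4], [v_0,v_3,v_4], [v_1,v_2,v_3], [v_1,v_2,v_4], [v_1,v_3,v_4], [v_2,v_3,v_4]
  3-simplices (5): [v_0,v_1,v_2,v_3], [v_0,v_1,v_2,v_4], [v_0,v_1,v_3,v_4], [v_0,v_2,v_3,v_4], [v_1,v_2,v_3,v_4]

Hence C_0 ≅ Z^5, C_1 ≅ Z^10, C_2 ≅ Z^10, C_3 ≅ Z^5.

∂_1: C_1 → C_0 sends each edge [p,q] (with p < q) to q − p.
The 5×10 boundary matrix has rank 4 and Smith normal form diag(1,1,1,1).

The boundary map ∂_2: C_2 → C_1 maps a triangle to the signed sum of its edges. For instance
  ∂[v_2,v_3,v_4] = [v_3,v_4] − [v_2,v_4] + [v_2,v_3],
  ∂[v_0,v_1,v_3] = [v_1,v_3] − [v_0,v_3] + [v_0,v_1].
The 10×10 boundary matrix has rank 6 and Smith normal form diag(1,1,1,1,1,1).

Boundary ∂_3: C_3 → C_2 sends each 3-simplex σ to the alternating sum Σ_i (−1)^i (σ with its i-th vertex removed). For instance
  ∂[v_0,v_1,v_2,v_4] = [v_1,v_2,v_4] − [v_0,v_2,v_4] + [v_0,v_1,v_4] − [v_0,v_1,v_2],
  ∂[v_0,v_1,v_3,v_4] = [v_1,v_3,v_4] − [v_0,v_3,v_4] + [v_0,v_1,v_4] − [v_0,v_1,v_3].
The 10×5 boundary matrix has rank 4 and Smith normal form diag(1,1,1,1).

From H_k ≅ ker(∂_k) / im(∂_{k+1}) we obtain:

  H_3: rank ker ∂_3 − rank ∂_4 = (5 − 4) − 0 = 1, and there is no ∂_4, so H_3 ≅ Z.

(K is a triangulation of the 3-sphere S^3.)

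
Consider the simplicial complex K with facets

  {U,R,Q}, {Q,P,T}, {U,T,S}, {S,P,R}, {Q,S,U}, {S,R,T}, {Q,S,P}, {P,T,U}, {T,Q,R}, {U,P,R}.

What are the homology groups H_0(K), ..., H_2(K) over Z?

H_0 ≅ Z,  H_1 ≅ Z/2,  H_2 = 0.

We work with the vertex ordering P < Q < R < S < T < U. The simplices of K, each written with vertices in increasing order, are:

  0-simplices (6): P, Q, R, S, T, U
  1-simplices (15): PQ, PR, PS, PT, PU, QR, QS, QT, QU, RS, RT, RU, ST, SU, TU
  2-simplices (10): PQS, PQT, PRS, PRU, PTU, QRT, QRU, QSU, RST, STU

giving chain groups C_0 ≅ Z^6, C_1 ≅ Z^15, C_2 ≅ Z^10.

The boundary map ∂_1: C_1 → C_0 is given by ∂[p,q] = [q] − [p].
The resulting 6×15 matrix has rank 5, and its Smith normal form has invariant factors (1,1,1,1,1).

∂_2: C_2 → C_1 acts by ∂[p,q,r] = [q,r] − [p,r] + [p,q]. For instance
  ∂RST = ST − RT + RS,
  ∂PTU = TU − PU + PT.
The 15×10 boundary matrix has rank 10 and Smith normal form diag(1,1,1,1,1,1,1,1,1,2).

From H_k ≅ ker(∂_k) / im(∂_{k+1}) we obtain:

  H_0: rank C_0 − rank ∂_1 = 6 − 5 = 1, and the invariant factors of ∂_1 are all 1, so H_0 = Z.
  H_1: rank ker ∂_1 − rank ∂_2 = (15 − 5) − 10 = 0, and ∂_2 has invariant factor 2 > 1, so H_1 = Z/2.
  H_2: rank ker ∂_2 − rank ∂_3 = (10 − 10) − 0 = 0, and there is no ∂_3, so H_2 = 0.

(K is a triangulation of the real projective plane RP^2.)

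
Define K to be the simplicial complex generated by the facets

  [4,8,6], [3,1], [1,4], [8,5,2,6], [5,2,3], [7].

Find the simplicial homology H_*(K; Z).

We work with the vertex ordering 1 < 2 < 3 < 4 < 5 < 6 < 7 < 8. The simplices of K, each written with vertices in increasing order, are:

  0-simplices (8): [1], [2], [3], [4], [5], [6], [7], [8]
  1-simplices (12): [1,3], [1,4], [2,3], [2,5], [2,6], [2,8], [3,5], [4,6], [4,8], [5,6], [5,8], [6,8]
  2-simplices (6): [2,3,5], [2,5,6], [2,5,8], [2,6,8], [4,6,8], [5,6,8]
  3-simplices (1): [2,5,6,8]

so the chain groups are C_0 ≅ Z^8, C_1 ≅ Z^12, C_2 ≅ Z^6, C_3 ≅ Z^1.

Boundary ∂_1: C_1 → C_0 maps an edge to its endpoints' difference, ∂[p,q] = q − p.
As a 8×12 matrix over Z this has rank 6, with invariant factors (1,1,1,1,1,1).

The boundary map ∂_2: C_2 → C_1 maps a triangle to the signed sum of its edges. For instance
  ∂[2,5,8] = [5,8] − [2,8] + [2,5],
  ∂[2,6,8] = [6,8] − [2,8] + [2,6].
The resulting 12×6 matrix has rank 5, and its Smith normal form has invariant factors (1,1,1,1,1).

∂_3: C_3 → C_2 sends each 3-simplex σ to the alternating sum Σ_i (−1)^i (σ with its i-th vertex removed). For instance
  ∂[2,5,6,8] = [5,6,8] − [2,6,8] + [2,5,8] − [2,5,6].
As a 6×1 matrix over Z this has rank 1, with invariant factors (1).

Reading off H_k = ker ∂_k / im ∂_{k+1}:

  H_0: rank C_0 − rank ∂_1 = 8 − 6 = 2, and the invariant factors of ∂_1 are all 1, so H_0 = Z^2.
  H_1: rank ker ∂_1 − rank ∂_2 = (12 − 6) − 5 = 1, and the invariant factors of ∂_2 are all 1, so H_1 = Z.
  H_2: rank ker ∂_2 − rank ∂_3 = (6 − 5) − 1 = 0, and the invariant factors of ∂_3 are all 1, so H_2 = 0.
  H_3: rank ker ∂_3 − rank ∂_4 = (1 − 1) − 0 = 0, and there is no ∂_4, so H_3 = 0.

As a check, the Euler characteristic is 8 − 12 + 6 − 1 = 1, which agrees with 2 − 1 + 0 − 0 = 1.

H_0 = Z^2,  H_1 = Z,  H_2 = 0,  H_3 = 0.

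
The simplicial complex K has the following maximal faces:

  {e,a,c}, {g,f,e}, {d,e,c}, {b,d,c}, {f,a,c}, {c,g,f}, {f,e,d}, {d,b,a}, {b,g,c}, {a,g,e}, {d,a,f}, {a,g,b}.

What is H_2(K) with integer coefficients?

H_2 ≅ 0.

Order the vertices as a < b < c < d < e < f < g. Listing each simplex with vertices in this order, K has dimension 2 with simplices:

  0-simplices (7): a, b, c, d, e, f, g
  1-simplices (18): ab, ac, ad, ae, af, ag, bc, bd, bg, cd, ce, cf, cg, de, df, ef, eg, fg
  2-simplices (12): abd, abg, ace, acf, adf, aeg, bcd, bcg, cde, cfg, def, efg

so the chain groups are C_0 ≅ Z^7, C_1 ≅ Z^18, C_2 ≅ Z^12.

The boundary map ∂_1: C_1 → C_0 sends each edge [p,q] (with p < q) to q − p. For instance
  ∂bc = c − b.
The 7×18 boundary matrix has rank 6 and Smith normal form diag(1,1,1,1,1,1).

∂_2: C_2 → C_1 maps a triangle to the signed sum of its edges. For instance
  ∂efg = fg − eg + ef,
  ∂bcd = cd − bd + bc.
The resulting 18×12 matrix has rank 12, and its Smith normal form has invariant factors (1,1,1,1,1,1,1,1,1,1,1,2).

Reading off H_k = ker ∂_k / im ∂_{k+1}:

  H_2: rank ker ∂_2 − rank ∂_3 = (12 − 12) − 0 = 0, and there is no ∂_3, so H_2 = 0.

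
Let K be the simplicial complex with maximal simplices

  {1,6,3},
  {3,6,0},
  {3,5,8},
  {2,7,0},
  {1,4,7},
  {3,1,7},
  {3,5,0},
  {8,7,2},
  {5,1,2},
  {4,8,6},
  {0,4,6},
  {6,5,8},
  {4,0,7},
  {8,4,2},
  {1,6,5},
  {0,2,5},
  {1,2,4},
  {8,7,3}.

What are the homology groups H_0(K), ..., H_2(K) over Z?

H_0 = Z,  H_1 = Z ⊕ Z_2,  H_2 = 0.

Take the total order 0 < 1 < 2 < 3 < 4 < 5 < 6 < 7 < 8 on the vertex set. Then K (dimension 2) consists of the simplices:

  0-simplices (9): [0], [1], [2], [3], [4], [5], [6], [7], [8]
  1-simplices (27): (27 of them)
  2-simplices (18): [0,2,5], [0,2,7], [0,3,5], [0,3,6], [0,4,6], [0,4,7], [1,2,4], [1,2,5], [1,3,6], [1,3,7], [1,4,7], [1,5,6], [2,4,8], [2,7,8], [3,5,8], [3,7,8], [4,6,8], [5,6,8]

giving chain groups C_0 ≅ Z^9, C_1 ≅ Z^27, C_2 ≅ Z^18.

∂_1: C_1 → C_0 sends each edge [p,q] (with p < q) to q − p. For instance
  ∂[0,4] = [4] − [0].
The resulting 9×27 matrix has rank 8, and its Smith normal form has invariant factors (1,1,1,1,1,1,1,1).

Boundary ∂_2: C_2 → C_1 acts by ∂[p,q,r] = [q,r] − [p,r] + [p,q]. For instance
  ∂[0,2,5] = [2,5] − [0,5] + [0,2],
  ∂[1,3,6] = [3,6] − [1,6] + [1,3].
This gives a 27×18 integer matrix of rank 18; reducing to Smith normal form yields diagonal entries (1,1,1,1,1,1,1,1,1,1,1,1,1,1,1,1,1,2).

Computing H_k = (kernel of ∂_k) / (image of ∂_{k+1}):

  H_0: rank C_0 − rank ∂_1 = 9 − 8 = 1, and the invariant factors of ∂_1 are all 1, so H_0 = Z.
  H_1: rank ker ∂_1 − rank ∂_2 = (27 − 8) − 18 = 1, and ∂_2 has invariant factor 2 > 1, so H_1 = Z ⊕ Z_2.
  H_2: rank ker ∂_2 − rank ∂_3 = (18 − 18) − 0 = 0, and there is no ∂_3, so H_2 = 0.

As a check, the Euler characteristic is 9 − 27 + 18 = 0, which agrees with 1 − 1 + 0 = 0.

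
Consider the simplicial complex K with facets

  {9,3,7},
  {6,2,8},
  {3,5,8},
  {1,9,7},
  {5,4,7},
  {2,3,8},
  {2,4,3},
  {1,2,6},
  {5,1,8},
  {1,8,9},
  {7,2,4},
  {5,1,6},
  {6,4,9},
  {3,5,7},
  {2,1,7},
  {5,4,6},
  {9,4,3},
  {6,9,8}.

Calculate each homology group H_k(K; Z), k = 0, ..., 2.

Order the vertices as 1 < 2 < 3 < 4 < 5 < 6 < 7 < 8 < 9. Listing each simplex with vertices in this order, K has dimension 2 with simplices:

  0-simplices (9): [1], [2], [3], [4], [5], [6], [7], [8], [9]
  1-simplices (27): (27 of them)
  2-simplices (18): [1,2,6], [1,2,7], [1,5,6], [1,5,8], [1,7,9], [1,8,9], [2,3,4], [2,3,8], [2,4,7], [2,6,8], [3,4,9], [3,5,7], [3,5,8], [3,7,9], [4,5,6], [4,5,7], [4,6,9], [6,8,9]

so the chain groups are C_0 ≅ Z^9, C_1 ≅ Z^27, C_2 ≅ Z^18.

Boundary ∂_1: C_1 → C_0 is given by ∂[p,q] = [q] − [p]. For instance
  ∂[2,8] = [8] − [2].
The resulting 9×27 matrix has rank 8, and its Smith normal form has invariant factors (1,1,1,1,1,1,1,1).

∂_2: C_2 → C_1 acts by ∂[p,q,r] = [q,r] − [p,r] + [p,q]. For instance
  ∂[2,3,8] = [3,8] − [2,8] + [2,3],
  ∂[1,2,7] = [2,7] − [1,7] + [1,2].
The resulting 27×18 matrix has rank 18, and its Smith normal form has invariant factors (1,1,1,1,1,1,1,1,1,1,1,1,1,1,1,1,1,2).

Now H_k = ker ∂_k / im ∂_{k+1}, so:

  H_0: rank C_0 − rank ∂_1 = 9 − 8 = 1, and the invariant factors of ∂_1 are all 1, so H_0 = Z.
  H_1: rank ker ∂_1 − rank ∂_2 = (27 − 8) − 18 = 1, and ∂_2 has invariant factor 2 > 1, so H_1 = Z ⊕ Z/2Z.
  H_2: rank ker ∂_2 − rank ∂_3 = (18 − 18) − 0 = 0, and there is no ∂_3, so H_2 = 0.

(K is a triangulation of the Klein bottle.)

H_0 ≅ Z,  H_1 ≅ Z ⊕ Z/2Z,  H_2 = 0.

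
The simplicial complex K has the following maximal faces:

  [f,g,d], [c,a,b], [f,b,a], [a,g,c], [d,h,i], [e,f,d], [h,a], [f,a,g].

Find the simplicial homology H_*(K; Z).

H_0 = Z,  H_1 = Z,  H_2 = 0.

Fix the vertex order a < b < c < d < e < f < g < h < i and write every simplex with vertices in increasing order. Then dim K = 2 and the simplices of K are:

  0-simplices (9): a, b, c, d, e, f, g, h, i
  1-simplices (16): ab, ac, af, ag, ah, bc, bf, cg, de, df, dg, dh, di, ef, fg, hi
  2-simplices (7): abc, abf, acg, afg, def, dfg, dhi

giving chain groups C_0 ≅ Z^9, C_1 ≅ Z^16, C_2 ≅ Z^7.

The boundary map ∂_1: C_1 → C_0 sends each edge [p,q] (with p < q) to q − p. For instance
  ∂dh = h − d.
The resulting 9×16 matrix has rank 8, and its Smith normal form has invariant factors (1,1,1,1,1,1,1,1).

The boundary map ∂_2: C_2 → C_1 maps a triangle to the signed sum of its edges. For instance
  ∂def = ef − df + de,
  ∂abc = bc − ac + ab.
The resulting 16×7 matrix has rank 7, and its Smith normal form has invariant factors (1,1,1,1,1,1,1).

Reading off H_k = ker ∂_k / im ∂_{k+1}:

  H_0: rank C_0 − rank ∂_1 = 9 − 8 = 1, and the invariant factors of ∂_1 are all 1, so H_0 = Z.
  H_1: rank ker ∂_1 − rank ∂_2 = (16 − 8) − 7 = 1, and the invariant factors of ∂_2 are all 1, so H_1 = Z.
  H_2: rank ker ∂_2 − rank ∂_3 = (7 − 7) − 0 = 0, and there is no ∂_3, so H_2 = 0.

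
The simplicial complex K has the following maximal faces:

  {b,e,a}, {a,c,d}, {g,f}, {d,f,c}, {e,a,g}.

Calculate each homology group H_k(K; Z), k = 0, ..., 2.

H_0 ≅ Z,  H_1 ≅ Z,  H_2 = 0.

Order the vertices as a < b < c < d < e < f < g. Listing each simplex with vertices in this order, K has dimension 2 with simplices:

  0-simplices (7): a, b, c, d, e, f, g
  1-simplices (11): ab, ac, ad, ae, ag, be, cd, cf, df, eg, fg
  2-simplices (4): abe, acd, aeg, cdf

giving chain groups C_0 ≅ Z^7, C_1 ≅ Z^11, C_2 ≅ Z^4.

The boundary map ∂_1: C_1 → C_0 is given by ∂[p,q] = [q] − [p]. For instance
  ∂ad = d − a.
The resulting 7×11 matrix has rank 6, and its Smith normal form has invariant factors (1,1,1,1,1,1).

Boundary ∂_2: C_2 → C_1 maps a triangle to the signed sum of its edges. For instance
  ∂cdf = df − cf + cd,
  ∂abe = be − ae + ab.
As a 11×4 matrix over Z this has rank 4, with invariant factors (1,1,1,1).

From H_k ≅ ker(∂_k) / im(∂_{k+1}) we obtain:

  H_0: rank C_0 − rank ∂_1 = 7 − 6 = 1, and the invariant factors of ∂_1 are all 1, so H_0 ≅ Z.
  H_1: rank ker ∂_1 − rank ∂_2 = (11 − 6) − 4 = 1, and the invariant factors of ∂_2 are all 1, so H_1 ≅ Z.
  H_2: rank ker ∂_2 − rank ∂_3 = (4 − 4) − 0 = 0, and there is no ∂_3, so H_2 ≅ 0.

As a check, the Euler characteristic is 7 − 11 + 4 = 0, which agrees with 1 − 1 + 0 = 0.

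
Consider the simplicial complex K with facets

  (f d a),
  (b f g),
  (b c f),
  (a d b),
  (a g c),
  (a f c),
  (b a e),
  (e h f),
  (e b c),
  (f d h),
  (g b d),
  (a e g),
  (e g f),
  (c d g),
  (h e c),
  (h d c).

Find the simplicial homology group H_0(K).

Order the vertices as a < b < c < d < e < f < g < h. Listing each simplex with vertices in this order, K has dimension 2 with simplices:

  0-simplices (8): a, b, c, d, e, f, g, h
  1-simplices (24): ab, ac, ad, ae, af, ag, bc, bd, be, bf, bg, cd, ce, cf, cg, ch, df, dg, dh, ef, eg, eh, fg, fh
  2-simplices (16): abd, abe, acf, acg, adf, aeg, bce, bcf, bdg, bfg, cdg, cdh, ceh, dfh, efg, efh

giving chain groups C_0 ≅ Z^8, C_1 ≅ Z^24, C_2 ≅ Z^16.

The boundary map ∂_1: C_1 → C_0 maps an edge to its endpoints' difference, ∂[p,q] = q − p. For instance
  ∂eh = h − e.
The 8×24 boundary matrix has rank 7 and Smith normal form diag(1,1,1,1,1,1,1).

Boundary ∂_2: C_2 → C_1 maps a triangle to the signed sum of its edges. For instance
  ∂acf = cf − af + ac,
  ∂abd = bd − ad + ab.
The resulting 24×16 matrix has rank 15, and its Smith normal form has invariant factors (1,1,1,1,1,1,1,1,1,1,1,1,1,1,1).

Computing H_k = (kernel of ∂_k) / (image of ∂_{k+1}):

  H_0: rank C_0 − rank ∂_1 = 8 − 7 = 1, and the invariant factors of ∂_1 are all 1, so H_0 = Z.

H_0 ≅ Z.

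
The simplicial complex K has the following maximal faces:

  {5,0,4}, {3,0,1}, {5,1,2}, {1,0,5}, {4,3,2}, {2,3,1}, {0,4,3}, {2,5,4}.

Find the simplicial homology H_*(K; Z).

H_0 = Z,  H_1 = 0,  H_2 = Z.

Fix the vertex order 0 < 1 < 2 < 3 < 4 < 5 and write every simplex with vertices in increasing order. Then dim K = 2 and the simplices of K are:

  0-simplices (6): [0], [1], [2], [3], [4], [5]
  1-simplices (12): [0,1], [0,3], [0,4], [0,5], [1,2], [1,3], [1,5], [2,3], [2,4], [2,5], [3,4], [4,5]
  2-simplices (8): [0,1,3], [0,1,5], [0,3,4], [0,4,5], [1,2,3], [1,2,5], [2,3,4], [2,4,5]

giving chain groups C_0 ≅ Z^6, C_1 ≅ Z^12, C_2 ≅ Z^8.

∂_1: C_1 → C_0 is given by ∂[p,q] = [q] − [p]. For instance
  ∂[2,5] = [5] − [2].
The 6×12 boundary matrix has rank 5 and Smith normal form diag(1,1,1,1,1).

Boundary ∂_2: C_2 → C_1 maps a triangle to the signed sum of its edges. For instance
  ∂[0,1,5] = [1,5] − [0,5] + [0,1],
  ∂[1,2,3] = [2,3] − [1,3] + [1,2].
As a 12×8 matrix over Z this has rank 7, with invariant factors (1,1,1,1,1,1,1).

Now H_k = ker ∂_k / im ∂_{k+1}, so:

  H_0: rank C_0 − rank ∂_1 = 6 − 5 = 1, and the invariant factors of ∂_1 are all 1, so H_0 ≅ Z.
  H_1: rank ker ∂_1 − rank ∂_2 = (12 − 5) − 7 = 0, and the invariant factors of ∂_2 are all 1, so H_1 ≅ 0.
  H_2: rank ker ∂_2 − rank ∂_3 = (8 − 7) − 0 = 1, and there is no ∂_3, so H_2 ≅ Z.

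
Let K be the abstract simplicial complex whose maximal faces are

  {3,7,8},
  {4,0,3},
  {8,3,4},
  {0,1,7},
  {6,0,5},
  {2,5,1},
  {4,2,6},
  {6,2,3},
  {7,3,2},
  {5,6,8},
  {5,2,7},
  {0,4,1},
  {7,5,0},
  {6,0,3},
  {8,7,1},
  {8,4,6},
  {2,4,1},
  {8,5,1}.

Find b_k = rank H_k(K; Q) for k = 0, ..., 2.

b_0 = 1, b_1 = 1, b_2 = 0.

Take the total order 0 < 1 < 2 < 3 < 4 < 5 < 6 < 7 < 8 on the vertex set. Then K (dimension 2) consists of the simplices:

  0-simplices (9): [0], [1], [2], [3], [4], [5], [6], [7], [8]
  1-simplices (27): (27 of them)
  2-simplices (18): [0,1,4], [0,1,7], [0,3,4], [0,3,6], [0,5,6], [0,5,7], [1,2,4], [1,2,5], [1,5,8], [1,7,8], [2,3,6], [2,3,7], [2,4,6], [2,5,7], [3,4,8], [3,7,8], [4,6,8], [5,6,8]

so the chain groups are C_0 ≅ Z^9, C_1 ≅ Z^27, C_2 ≅ Z^18.

∂_1: C_1 → C_0 is given by ∂[p,q] = [q] − [p].
This gives a 9×27 integer matrix of rank 8; reducing to Smith normal form yields diagonal entries (1,1,1,1,1,1,1,1).

∂_2: C_2 → C_1 acts by ∂[p,q,r] = [q,r] − [p,r] + [p,q]. For instance
  ∂[1,7,8] = [7,8] − [1,8] + [1,7],
  ∂[2,5,7] = [5,7] − [2,7] + [2,5].
This gives a 27×18 integer matrix of rank 18; reducing to Smith normal form yields diagonal entries (1,1,1,1,1,1,1,1,1,1,1,1,1,1,1,1,1,2).

Reading off H_k = ker ∂_k / im ∂_{k+1}:

  H_0: rank C_0 − rank ∂_1 = 9 − 8 = 1, and the invariant factors of ∂_1 are all 1, so H_0 = Z.
  H_1: rank ker ∂_1 − rank ∂_2 = (27 − 8) − 18 = 1, and ∂_2 has invariant factor 2 > 1, so H_1 = Z ⊕ Z_2.
  H_2: rank ker ∂_2 − rank ∂_3 = (18 − 18) − 0 = 0, and there is no ∂_3, so H_2 = 0.

As a check, the Euler characteristic is 9 − 27 + 18 = 0, which agrees with 1 − 1 + 0 = 0.

Hence the Betti numbers are b_0 = 1, b_1 = 1, b_2 = 0.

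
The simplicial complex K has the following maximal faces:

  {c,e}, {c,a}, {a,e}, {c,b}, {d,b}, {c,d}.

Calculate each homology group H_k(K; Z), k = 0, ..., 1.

Fix the vertex order a < b < c < d < e and write every simplex with vertices in increasing order. Then dim K = 1 and the simplices of K are:

  0-simplices (5): a, b, c, d, e
  1-simplices (6): ac, ae, bc, bd, cd, ce

Hence C_0 ≅ Z^5, C_1 ≅ Z^6.

Boundary ∂_1: C_1 → C_0 maps an edge to its endpoints' difference, ∂[p,q] = q − p. For instance
  ∂bd = d − b.
This gives a 5×6 integer matrix of rank 4; reducing to Smith normal form yields diagonal entries (1,1,1,1).

Now H_k = ker ∂_k / im ∂_{k+1}, so:

  H_0: rank C_0 − rank ∂_1 = 5 − 4 = 1, and the invariant factors of ∂_1 are all 1, so H_0 ≅ Z.
  H_1: rank ker ∂_1 − rank ∂_2 = (6 − 4) − 0 = 2, and there is no ∂_2, so H_1 ≅ Z^2.

H_0 = Z,  H_1 = Z^2.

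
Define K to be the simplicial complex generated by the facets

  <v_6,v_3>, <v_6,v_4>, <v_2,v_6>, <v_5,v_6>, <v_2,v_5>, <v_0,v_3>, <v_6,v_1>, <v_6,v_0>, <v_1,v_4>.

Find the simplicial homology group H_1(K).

H_1 = Z^3.

K has 7 vertices, 9 edges.
rank ∂_1 = 6, rank ∂_2 = 0 ⇒ b_1 = 9 − 6 − 0 = 3. So H_1 ≅ Z^3.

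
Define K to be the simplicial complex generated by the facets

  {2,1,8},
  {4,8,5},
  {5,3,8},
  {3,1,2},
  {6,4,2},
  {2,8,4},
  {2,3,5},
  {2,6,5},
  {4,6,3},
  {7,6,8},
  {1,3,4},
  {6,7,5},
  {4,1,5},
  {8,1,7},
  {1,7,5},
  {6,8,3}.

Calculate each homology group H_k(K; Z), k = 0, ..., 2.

We work with the vertex ordering 1 < 2 < 3 < 4 < 5 < 6 < 7 < 8. The simplices of K, each written with vertices in increasing order, are:

  0-simplices (8): [1], [2], [3], [4], [5], [6], [7], [8]
  1-simplices (24): (24 of them)
  2-simplices (16): [1,2,3], [1,2,8], [1,3,4], [1,4,5], [1,5,7], [1,7,8], [2,3,5], [2,4,6], [2,4,8], [2,5,6], [3,4,6], [3,5,8], [3,6,8], [4,5,8], [5,6,7], [6,7,8]

Hence C_0 ≅ Z^8, C_1 ≅ Z^24, C_2 ≅ Z^16.

Boundary ∂_1: C_1 → C_0 sends each edge [p,q] (with p < q) to q − p.
The 8×24 boundary matrix has rank 7 and Smith normal form diag(1,1,1,1,1,1,1).

The boundary map ∂_2: C_2 → C_1 sends each 2-simplex [p,q,r] to [q,r] − [p,r] + [p,q]. For instance
  ∂[2,3,5] = [3,5] − [2,5] + [2,3],
  ∂[3,4,6] = [4,6] − [3,6] + [3,4].
As a 24×16 matrix over Z this has rank 15, with invariant factors (1,1,1,1,1,1,1,1,1,1,1,1,1,1,1).

Computing H_k = (kernel of ∂_k) / (image of ∂_{k+1}):

  H_0: rank C_0 − rank ∂_1 = 8 − 7 = 1, and the invariant factors of ∂_1 are all 1, so H_0 ≅ Z.
  H_1: rank ker ∂_1 − rank ∂_2 = (24 − 7) − 15 = 2, and the invariant factors of ∂_2 are all 1, so H_1 ≅ Z^2.
  H_2: rank ker ∂_2 − rank ∂_3 = (16 − 15) − 0 = 1, and there is no ∂_3, so H_2 ≅ Z.

As a check, the Euler characteristic is 8 − 24 + 16 = 0, which agrees with 1 − 2 + 1 = 0.

H_0 = Z,  H_1 = Z^2,  H_2 = Z.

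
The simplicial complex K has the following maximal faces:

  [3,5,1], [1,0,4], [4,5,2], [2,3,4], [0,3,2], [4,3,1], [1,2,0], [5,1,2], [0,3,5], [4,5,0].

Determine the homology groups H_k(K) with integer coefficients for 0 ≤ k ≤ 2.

Fix the vertex order 0 < 1 < 2 < 3 < 4 < 5 and write every simplex with vertices in increasing order. Then dim K = 2 and the simplices of K are:

  0-simplices (6): [0], [1], [2], [3], [4], [5]
  1-simplices (15): [0,1], [0,2], [0,3], [0,4], [0,5], [1,2], [1,3], [1,4], [1,5], [2,3], [2,4], [2,5], [3,4], [3,5], [4,5]
  2-simplices (10): [0,1,2], [0,1,4], [0,2,3], [0,3,5], [0,4,5], [1,2,5], [1,3,4], [1,3,5], [2,3,4], [2,4,5]

so the chain groups are C_0 ≅ Z^6, C_1 ≅ Z^15, C_2 ≅ Z^10.

Boundary ∂_1: C_1 → C_0 sends each edge [p,q] (with p < q) to q − p. For instance
  ∂[1,5] = [5] − [1].
The resulting 6×15 matrix has rank 5, and its Smith normal form has invariant factors (1,1,1,1,1).

Boundary ∂_2: C_2 → C_1 acts by ∂[p,q,r] = [q,r] − [p,r] + [p,q]. For instance
  ∂[0,3,5] = [3,5] − [0,5] + [0,3],
  ∂[0,1,2] = [1,2] − [0,2] + [0,1].
This gives a 15×10 integer matrix of rank 10; reducing to Smith normal form yields diagonal entries (1,1,1,1,1,1,1,1,1,2).

Computing H_k = (kernel of ∂_k) / (image of ∂_{k+1}):

  H_0: rank C_0 − rank ∂_1 = 6 − 5 = 1, and the invariant factors of ∂_1 are all 1, so H_0 ≅ Z.
  H_1: rank ker ∂_1 − rank ∂_2 = (15 − 5) − 10 = 0, and ∂_2 has invariant factor 2 > 1, so H_1 ≅ Z/2.
  H_2: rank ker ∂_2 − rank ∂_3 = (10 − 10) − 0 = 0, and there is no ∂_3, so H_2 ≅ 0.

H_0 = Z,  H_1 = Z/2,  H_2 = 0.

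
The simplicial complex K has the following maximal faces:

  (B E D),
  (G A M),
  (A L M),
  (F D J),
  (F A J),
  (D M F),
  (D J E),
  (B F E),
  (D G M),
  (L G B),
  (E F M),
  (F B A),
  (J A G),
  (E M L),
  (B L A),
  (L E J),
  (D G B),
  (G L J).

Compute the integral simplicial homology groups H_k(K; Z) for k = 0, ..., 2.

Take the total order A < B < D < E < F < G < J < L < M on the vertex set. Then K (dimension 2) consists of the simplices:

  0-simplices (9): A, B, D, E, F, G, J, L, M
  1-simplices (27): AB, AF, AG, AJ, AL, AM, BD, BE, BF, BG, BL, DE, DF, DG, DJ, DM, EF, EJ, EL, EM, FJ, FM, GJ, GL, GM, JL, LM
  2-simplices (18): ABF, ABL, AFJ, AGJ, AGM, ALM, BDE, BDG, BEF, BGL, DEJ, DFJ, DFM, DGM, EFM, EJL, ELM, GJL

giving chain groups C_0 ≅ Z^9, C_1 ≅ Z^27, C_2 ≅ Z^18.

Boundary ∂_1: C_1 → C_0 maps an edge to its endpoints' difference, ∂[p,q] = q − p.
This gives a 9×27 integer matrix of rank 8; reducing to Smith normal form yields diagonal entries (1,1,1,1,1,1,1,1).

Boundary ∂_2: C_2 → C_1 acts by ∂[p,q,r] = [q,r] − [p,r] + [p,q]. For instance
  ∂DFJ = FJ − DJ + DF,
  ∂BEF = EF − BF + BE.
This gives a 27×18 integer matrix of rank 18; reducing to Smith normal form yields diagonal entries (1,1,1,1,1,1,1,1,1,1,1,1,1,1,1,1,1,2).

From H_k ≅ ker(∂_k) / im(∂_{k+1}) we obtain:

  H_0: rank C_0 − rank ∂_1 = 9 − 8 = 1, and the invariant factors of ∂_1 are all 1, so H_0 ≅ Z.
  H_1: rank ker ∂_1 − rank ∂_2 = (27 − 8) − 18 = 1, and ∂_2 has invariant factor 2 > 1, so H_1 ≅ Z ⊕ Z_2.
  H_2: rank ker ∂_2 − rank ∂_3 = (18 − 18) − 0 = 0, and there is no ∂_3, so H_2 ≅ 0.

(K is a triangulation of the Klein bottle.)

H_0 ≅ Z,  H_1 ≅ Z ⊕ Z_2,  H_2 = 0.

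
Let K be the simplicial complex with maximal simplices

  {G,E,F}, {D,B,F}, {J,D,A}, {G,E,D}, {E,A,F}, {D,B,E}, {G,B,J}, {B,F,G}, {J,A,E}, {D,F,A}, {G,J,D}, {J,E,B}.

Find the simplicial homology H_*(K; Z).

H_0 = Z,  H_1 = Z/2,  H_2 = 0.

K has 7 vertices, 18 edges, 12 triangles.
rank ∂_0 = 0, rank ∂_1 = 6 ⇒ b_0 = 7 − 0 − 6 = 1; all invariant factors of ∂_1 are 1 so no torsion. So H_0 = Z.
rank ∂_1 = 6, rank ∂_2 = 12 ⇒ b_1 = 18 − 6 − 12 = 0; ∂_2 has invariant factor(s) [2] giving torsion. So H_1 = Z/2.
rank ∂_2 = 12, rank ∂_3 = 0 ⇒ b_2 = 12 − 12 − 0 = 0. So H_2 = 0.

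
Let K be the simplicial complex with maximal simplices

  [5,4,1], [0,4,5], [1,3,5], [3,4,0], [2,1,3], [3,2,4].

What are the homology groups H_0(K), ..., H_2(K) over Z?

H_0 = Z,  H_1 = Z,  H_2 = 0.

K has 6 vertices, 12 edges, 6 triangles.
rank ∂_0 = 0, rank ∂_1 = 5 ⇒ b_0 = 6 − 0 − 5 = 1; all invariant factors of ∂_1 are 1 so no torsion. So H_0 = Z.
rank ∂_1 = 5, rank ∂_2 = 6 ⇒ b_1 = 12 − 5 − 6 = 1; all invariant factors of ∂_2 are 1 so no torsion. So H_1 = Z.
rank ∂_2 = 6, rank ∂_3 = 0 ⇒ b_2 = 6 − 6 − 0 = 0. So H_2 = 0.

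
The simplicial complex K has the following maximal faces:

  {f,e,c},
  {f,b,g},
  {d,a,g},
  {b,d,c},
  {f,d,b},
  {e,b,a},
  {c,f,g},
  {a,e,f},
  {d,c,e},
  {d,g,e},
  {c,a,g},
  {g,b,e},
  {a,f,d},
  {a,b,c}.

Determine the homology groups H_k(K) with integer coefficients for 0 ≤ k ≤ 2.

H_0 ≅ Z,  H_1 ≅ Z^2,  H_2 ≅ Z.

Order the vertices as a < b < c < d < e < f < g. Listing each simplex with vertices in this order, K has dimension 2 with simplices:

  0-simplices (7): a, b, c, d, e, f, g
  1-simplices (21): ab, ac, ad, ae, af, ag, bc, bd, be, bf, bg, cd, ce, cf, cg, de, df, dg, ef, eg, fg
  2-simplices (14): abc, abe, acg, adf, adg, aef, bcd, bdf, beg, bfg, cde, cef, cfg, deg

giving chain groups C_0 ≅ Z^7, C_1 ≅ Z^21, C_2 ≅ Z^14.

Boundary ∂_1: C_1 → C_0 is given by ∂[p,q] = [q] − [p]. For instance
  ∂cf = f − c.
This gives a 7×21 integer matrix of rank 6; reducing to Smith normal form yields diagonal entries (1,1,1,1,1,1).

The boundary map ∂_2: C_2 → C_1 acts by ∂[p,q,r] = [q,r] − [p,r] + [p,q]. For instance
  ∂bdf = df − bf + bd,
  ∂cef = ef − cf + ce.
As a 21×14 matrix over Z this has rank 13, with invariant factors (1,1,1,1,1,1,1,1,1,1,1,1,1).

From H_k ≅ ker(∂_k) / im(∂_{k+1}) we obtain:

  H_0: rank C_0 − rank ∂_1 = 7 − 6 = 1, and the invariant factors of ∂_1 are all 1, so H_0 ≅ Z.
  H_1: rank ker ∂_1 − rank ∂_2 = (21 − 6) − 13 = 2, and the invariant factors of ∂_2 are all 1, so H_1 ≅ Z^2.
  H_2: rank ker ∂_2 − rank ∂_3 = (14 − 13) − 0 = 1, and there is no ∂_3, so H_2 ≅ Z.

As a check, the Euler characteristic is 7 − 21 + 14 = 0, which agrees with 1 − 2 + 1 = 0.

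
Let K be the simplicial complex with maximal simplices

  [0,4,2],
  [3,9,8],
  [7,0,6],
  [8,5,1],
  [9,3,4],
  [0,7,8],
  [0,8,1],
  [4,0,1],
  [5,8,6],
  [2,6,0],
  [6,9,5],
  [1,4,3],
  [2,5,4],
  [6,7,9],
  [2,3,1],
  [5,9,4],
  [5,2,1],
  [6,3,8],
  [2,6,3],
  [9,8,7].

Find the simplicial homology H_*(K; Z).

Fix the vertex order 0 < 1 < 2 < 3 < 4 < 5 < 6 < 7 < 8 < 9 and write every simplex with vertices in increasing order. Then dim K = 2 and the simplices of K are:

  0-simplices (10): [0], [1], [2], [3], [4], [5], [6], [7], [8], [9]
  1-simplices (30): (30 of them)
  2-simplices (20): (20 of them)

giving chain groups C_0 ≅ Z^10, C_1 ≅ Z^30, C_2 ≅ Z^20.

The boundary map ∂_1: C_1 → C_0 is given by ∂[p,q] = [q] − [p].
The 10×30 boundary matrix has rank 9 and Smith normal form diag(1,1,1,1,1,1,1,1,1).

Boundary ∂_2: C_2 → C_1 sends each 2-simplex [p,q,r] to [q,r] − [p,r] + [p,q]. For instance
  ∂[5,6,8] = [6,8] − [5,8] + [5,6],
  ∂[1,2,3] = [2,3] − [1,3] + [1,2].
The resulting 30×20 matrix has rank 20, and its Smith normal form has invariant factors (1,1,1,1,1,1,1,1,1,1,1,1,1,1,1,1,1,1,1,2).

From H_k ≅ ker(∂_k) / im(∂_{k+1}) we obtain:

  H_0: rank C_0 − rank ∂_1 = 10 − 9 = 1, and the invariant factors of ∂_1 are all 1, so H_0 = Z.
  H_1: rank ker ∂_1 − rank ∂_2 = (30 − 9) − 20 = 1, and ∂_2 has invariant factor 2 > 1, so H_1 = Z ⊕ Z/2.
  H_2: rank ker ∂_2 − rank ∂_3 = (20 − 20) − 0 = 0, and there is no ∂_3, so H_2 = 0.

(K is a triangulation of the Klein bottle.)

H_0 ≅ Z,  H_1 ≅ Z ⊕ Z/2,  H_2 = 0.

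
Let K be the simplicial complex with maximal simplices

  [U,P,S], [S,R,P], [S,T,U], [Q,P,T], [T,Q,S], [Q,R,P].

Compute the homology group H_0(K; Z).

H_0 = Z.

Take the total order P < Q < R < S < T < U on the vertex set. Then K (dimension 2) consists of the simplices:

  0-simplices (6): P, Q, R, S, T, U
  1-simplices (12): PQ, PR, PS, PT, PU, QR, QS, QT, RS, ST, SU, TU
  2-simplices (6): PQR, PQT, PRS, PSU, QST, STU

so the chain groups are C_0 ≅ Z^6, C_1 ≅ Z^12, C_2 ≅ Z^6.

∂_1: C_1 → C_0 is given by ∂[p,q] = [q] − [p].
The resulting 6×12 matrix has rank 5, and its Smith normal form has invariant factors (1,1,1,1,1).

Boundary ∂_2: C_2 → C_1 maps a triangle to the signed sum of its edges. For instance
  ∂PSU = SU − PU + PS,
  ∂PRS = RS − PS + PR.
The resulting 12×6 matrix has rank 6, and its Smith normal form has invariant factors (1,1,1,1,1,1).

From H_k ≅ ker(∂_k) / im(∂_{k+1}) we obtain:

  H_0: rank C_0 − rank ∂_1 = 6 − 5 = 1, and the invariant factors of ∂_1 are all 1, so H_0 ≅ Z.

(K is a triangulation of the cylinder S^1 x I.)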